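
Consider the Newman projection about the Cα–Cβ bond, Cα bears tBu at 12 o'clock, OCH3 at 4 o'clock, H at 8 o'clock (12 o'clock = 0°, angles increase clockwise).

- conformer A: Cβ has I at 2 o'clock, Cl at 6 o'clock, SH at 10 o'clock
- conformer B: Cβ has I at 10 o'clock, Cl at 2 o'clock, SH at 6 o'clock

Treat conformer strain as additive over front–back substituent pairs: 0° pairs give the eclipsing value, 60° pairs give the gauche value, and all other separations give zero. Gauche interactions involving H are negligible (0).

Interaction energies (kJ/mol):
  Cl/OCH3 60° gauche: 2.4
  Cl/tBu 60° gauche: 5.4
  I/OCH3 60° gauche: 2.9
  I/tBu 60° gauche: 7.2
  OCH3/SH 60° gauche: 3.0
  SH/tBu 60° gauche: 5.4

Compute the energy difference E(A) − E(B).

A (staggered): tBu(0°)/I(60°) gauche 7.2; tBu(0°)/SH(300°) gauche 5.4; OCH3(120°)/I(60°) gauche 2.9; OCH3(120°)/Cl(180°) gauche 2.4 → 17.9 kJ/mol.
B (staggered): tBu(0°)/I(300°) gauche 7.2; tBu(0°)/Cl(60°) gauche 5.4; OCH3(120°)/Cl(60°) gauche 2.4; OCH3(120°)/SH(180°) gauche 3.0 → 18.0 kJ/mol.
E(A) − E(B) = 17.9 − 18.0 = -0.1 kJ/mol.

-0.1 kJ/mol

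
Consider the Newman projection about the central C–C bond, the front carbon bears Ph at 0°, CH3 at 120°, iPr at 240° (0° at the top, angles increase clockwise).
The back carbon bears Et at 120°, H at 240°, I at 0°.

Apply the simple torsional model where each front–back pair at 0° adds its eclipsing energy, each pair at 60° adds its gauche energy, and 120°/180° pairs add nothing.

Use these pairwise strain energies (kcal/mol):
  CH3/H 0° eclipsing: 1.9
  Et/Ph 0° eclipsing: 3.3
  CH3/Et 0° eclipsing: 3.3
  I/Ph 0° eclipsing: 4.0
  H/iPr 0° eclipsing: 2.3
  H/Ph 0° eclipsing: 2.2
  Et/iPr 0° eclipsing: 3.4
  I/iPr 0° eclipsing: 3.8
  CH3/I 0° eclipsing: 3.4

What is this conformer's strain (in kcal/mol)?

9.6 kcal/mol

This conformer is eclipsed. Ph at 0° is eclipsed with I at 0° (4.0); CH3 at 120° is eclipsed with Et at 120° (3.3); iPr at 240° is eclipsed with H at 240° (2.3). Total 9.6 kcal/mol.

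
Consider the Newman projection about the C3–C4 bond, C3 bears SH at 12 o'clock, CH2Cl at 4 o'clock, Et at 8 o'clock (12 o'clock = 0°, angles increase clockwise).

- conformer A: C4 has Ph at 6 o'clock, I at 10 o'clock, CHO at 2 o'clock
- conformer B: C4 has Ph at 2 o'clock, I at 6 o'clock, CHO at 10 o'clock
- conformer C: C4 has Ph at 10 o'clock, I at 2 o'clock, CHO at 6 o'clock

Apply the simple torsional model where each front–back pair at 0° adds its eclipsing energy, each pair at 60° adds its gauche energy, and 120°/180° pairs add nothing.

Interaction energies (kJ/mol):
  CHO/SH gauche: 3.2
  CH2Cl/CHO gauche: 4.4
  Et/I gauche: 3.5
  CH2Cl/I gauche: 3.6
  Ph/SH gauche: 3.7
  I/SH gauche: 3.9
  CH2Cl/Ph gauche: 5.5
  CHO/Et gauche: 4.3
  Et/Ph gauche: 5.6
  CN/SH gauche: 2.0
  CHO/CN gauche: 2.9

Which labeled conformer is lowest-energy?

A (staggered): SH(0°)/I(300°) gauche 3.9; SH(0°)/CHO(60°) gauche 3.2; CH2Cl(120°)/Ph(180°) gauche 5.5; CH2Cl(120°)/CHO(60°) gauche 4.4; Et(240°)/Ph(180°) gauche 5.6; Et(240°)/I(300°) gauche 3.5 → 26.1 kJ/mol.
B (staggered): SH(0°)/Ph(60°) gauche 3.7; SH(0°)/CHO(300°) gauche 3.2; CH2Cl(120°)/Ph(60°) gauche 5.5; CH2Cl(120°)/I(180°) gauche 3.6; Et(240°)/I(180°) gauche 3.5; Et(240°)/CHO(300°) gauche 4.3 → 23.8 kJ/mol.
C (staggered): SH(0°)/Ph(300°) gauche 3.7; SH(0°)/I(60°) gauche 3.9; CH2Cl(120°)/I(60°) gauche 3.6; CH2Cl(120°)/CHO(180°) gauche 4.4; Et(240°)/Ph(300°) gauche 5.6; Et(240°)/CHO(180°) gauche 4.3 → 25.5 kJ/mol.
B has the lowest total (23.8 kJ/mol).

B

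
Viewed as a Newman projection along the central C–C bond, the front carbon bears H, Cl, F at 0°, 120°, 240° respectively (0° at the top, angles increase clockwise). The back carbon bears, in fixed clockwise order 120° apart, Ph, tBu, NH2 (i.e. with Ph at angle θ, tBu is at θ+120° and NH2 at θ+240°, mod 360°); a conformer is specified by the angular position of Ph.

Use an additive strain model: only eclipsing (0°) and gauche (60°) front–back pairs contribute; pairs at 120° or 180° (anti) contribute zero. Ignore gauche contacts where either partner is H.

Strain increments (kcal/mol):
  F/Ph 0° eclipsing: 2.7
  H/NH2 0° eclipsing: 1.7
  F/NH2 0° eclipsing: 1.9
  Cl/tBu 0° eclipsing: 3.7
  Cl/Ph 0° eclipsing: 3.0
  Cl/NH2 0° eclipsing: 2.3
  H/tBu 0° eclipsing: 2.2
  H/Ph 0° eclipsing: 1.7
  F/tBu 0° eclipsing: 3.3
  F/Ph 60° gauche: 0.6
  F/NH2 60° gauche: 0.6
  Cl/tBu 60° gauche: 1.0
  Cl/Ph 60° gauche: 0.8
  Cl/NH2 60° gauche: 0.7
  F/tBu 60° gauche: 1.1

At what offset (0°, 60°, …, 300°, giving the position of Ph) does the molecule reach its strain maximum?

Ph at 0° is eclipsed. H at 0° is eclipsed with Ph at 0° (1.7); Cl at 120° is eclipsed with tBu at 120° (3.7); F at 240° is eclipsed with NH2 at 240° (1.9). Total 7.3 kcal/mol.
Ph at 60° is staggered. Cl at 120° is gauche with Ph at 60° (0.8); Cl at 120° is gauche with tBu at 180° (1.0); F at 240° is gauche with tBu at 180° (1.1); F at 240° is gauche with NH2 at 300° (0.6). Total 3.5 kcal/mol.
Ph at 120° is eclipsed. H at 0° is eclipsed with NH2 at 0° (1.7); Cl at 120° is eclipsed with Ph at 120° (3.0); F at 240° is eclipsed with tBu at 240° (3.3). Total 8.0 kcal/mol.
Ph at 180° is staggered. Cl at 120° is gauche with Ph at 180° (0.8); Cl at 120° is gauche with NH2 at 60° (0.7); F at 240° is gauche with Ph at 180° (0.6); F at 240° is gauche with tBu at 300° (1.1). Total 3.2 kcal/mol.
Ph at 240° is eclipsed. H at 0° is eclipsed with tBu at 0° (2.2); Cl at 120° is eclipsed with NH2 at 120° (2.3); F at 240° is eclipsed with Ph at 240° (2.7). Total 7.2 kcal/mol.
Ph at 300° is staggered. Cl at 120° is gauche with tBu at 60° (1.0); Cl at 120° is gauche with NH2 at 180° (0.7); F at 240° is gauche with Ph at 300° (0.6); F at 240° is gauche with NH2 at 180° (0.6). Total 2.9 kcal/mol.
The maximum (8.0 kcal/mol) occurs with Ph at 120°.

120°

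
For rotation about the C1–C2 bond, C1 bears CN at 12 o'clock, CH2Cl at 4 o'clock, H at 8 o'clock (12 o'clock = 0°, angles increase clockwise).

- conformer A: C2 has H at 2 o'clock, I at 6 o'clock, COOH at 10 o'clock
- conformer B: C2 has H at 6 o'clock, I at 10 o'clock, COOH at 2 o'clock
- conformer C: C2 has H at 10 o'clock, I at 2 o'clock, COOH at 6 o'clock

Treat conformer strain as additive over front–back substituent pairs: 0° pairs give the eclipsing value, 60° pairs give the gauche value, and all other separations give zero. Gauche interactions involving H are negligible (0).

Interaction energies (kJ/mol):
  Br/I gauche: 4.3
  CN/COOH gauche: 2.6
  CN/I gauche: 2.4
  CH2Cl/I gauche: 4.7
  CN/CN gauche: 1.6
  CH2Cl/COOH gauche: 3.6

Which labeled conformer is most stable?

A

A is staggered. CN at 0° is gauche with COOH at 300° (2.6); CH2Cl at 120° is gauche with I at 180° (4.7). Total 7.3 kJ/mol.
B is staggered. CN at 0° is gauche with I at 300° (2.4); CN at 0° is gauche with COOH at 60° (2.6); CH2Cl at 120° is gauche with COOH at 60° (3.6). Total 8.6 kJ/mol.
C is staggered. CN at 0° is gauche with I at 60° (2.4); CH2Cl at 120° is gauche with I at 60° (4.7); CH2Cl at 120° is gauche with COOH at 180° (3.6). Total 10.7 kJ/mol.
A has the lowest total (7.3 kJ/mol).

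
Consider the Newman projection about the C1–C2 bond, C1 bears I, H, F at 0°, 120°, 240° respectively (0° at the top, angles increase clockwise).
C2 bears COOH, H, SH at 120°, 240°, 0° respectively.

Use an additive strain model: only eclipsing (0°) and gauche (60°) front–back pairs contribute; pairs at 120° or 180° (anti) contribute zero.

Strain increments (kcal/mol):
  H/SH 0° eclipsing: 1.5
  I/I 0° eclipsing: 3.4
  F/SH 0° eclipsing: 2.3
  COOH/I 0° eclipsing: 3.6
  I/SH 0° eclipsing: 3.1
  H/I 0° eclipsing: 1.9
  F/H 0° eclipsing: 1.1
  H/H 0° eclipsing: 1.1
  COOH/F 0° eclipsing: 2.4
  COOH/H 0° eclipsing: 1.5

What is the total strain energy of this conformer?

5.7 kcal/mol

This conformer is eclipsed. I at 0° is eclipsed with SH at 0° (3.1); H at 120° is eclipsed with COOH at 120° (1.5); F at 240° is eclipsed with H at 240° (1.1). Total 5.7 kcal/mol.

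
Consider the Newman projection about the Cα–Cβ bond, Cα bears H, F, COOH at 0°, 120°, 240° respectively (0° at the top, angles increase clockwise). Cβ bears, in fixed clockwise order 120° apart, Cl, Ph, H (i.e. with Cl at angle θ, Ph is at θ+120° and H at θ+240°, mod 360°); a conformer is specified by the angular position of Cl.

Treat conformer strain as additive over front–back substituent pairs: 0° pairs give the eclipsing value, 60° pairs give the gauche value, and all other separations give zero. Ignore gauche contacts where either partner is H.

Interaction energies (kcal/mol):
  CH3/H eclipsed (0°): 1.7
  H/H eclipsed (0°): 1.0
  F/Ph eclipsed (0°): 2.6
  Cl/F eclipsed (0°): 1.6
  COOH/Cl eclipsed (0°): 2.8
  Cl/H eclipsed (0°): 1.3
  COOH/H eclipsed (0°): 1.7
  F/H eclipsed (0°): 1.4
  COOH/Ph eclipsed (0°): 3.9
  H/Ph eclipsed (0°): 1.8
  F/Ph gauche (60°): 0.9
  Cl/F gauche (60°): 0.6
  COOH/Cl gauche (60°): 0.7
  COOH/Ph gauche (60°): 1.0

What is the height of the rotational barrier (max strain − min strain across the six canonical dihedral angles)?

Cl at 0° (eclipsed): H(0°)/Cl(0°) eclipsed 1.3; F(120°)/Ph(120°) eclipsed 2.6; COOH(240°)/H(240°) eclipsed 1.7 → 5.6 kcal/mol.
Cl at 60° (staggered): F(120°)/Cl(60°) gauche 0.6; F(120°)/Ph(180°) gauche 0.9; COOH(240°)/Ph(180°) gauche 1.0 → 2.5 kcal/mol.
Cl at 120° (eclipsed): H(0°)/H(0°) eclipsed 1.0; F(120°)/Cl(120°) eclipsed 1.6; COOH(240°)/Ph(240°) eclipsed 3.9 → 6.5 kcal/mol.
Cl at 180° (staggered): F(120°)/Cl(180°) gauche 0.6; COOH(240°)/Cl(180°) gauche 0.7; COOH(240°)/Ph(300°) gauche 1.0 → 2.3 kcal/mol.
Cl at 240° (eclipsed): H(0°)/Ph(0°) eclipsed 1.8; F(120°)/H(120°) eclipsed 1.4; COOH(240°)/Cl(240°) eclipsed 2.8 → 6.0 kcal/mol.
Cl at 300° (staggered): F(120°)/Ph(60°) gauche 0.9; COOH(240°)/Cl(300°) gauche 0.7 → 1.6 kcal/mol.
Max at 120° (6.5 kcal/mol), min at 300° (1.6 kcal/mol); barrier = 4.9 kcal/mol.

4.9 kcal/mol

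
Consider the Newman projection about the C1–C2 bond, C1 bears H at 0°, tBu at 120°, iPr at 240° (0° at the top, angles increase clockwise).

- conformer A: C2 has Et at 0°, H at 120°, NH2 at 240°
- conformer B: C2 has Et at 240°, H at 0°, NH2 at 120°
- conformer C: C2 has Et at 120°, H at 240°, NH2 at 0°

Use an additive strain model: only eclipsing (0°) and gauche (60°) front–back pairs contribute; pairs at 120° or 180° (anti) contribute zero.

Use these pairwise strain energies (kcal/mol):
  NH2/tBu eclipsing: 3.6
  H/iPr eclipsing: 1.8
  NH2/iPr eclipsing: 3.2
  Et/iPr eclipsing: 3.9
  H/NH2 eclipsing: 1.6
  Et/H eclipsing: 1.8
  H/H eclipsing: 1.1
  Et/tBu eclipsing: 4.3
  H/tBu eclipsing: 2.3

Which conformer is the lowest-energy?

A

A (eclipsed): H(0°)/Et(0°) eclipsed 1.8; tBu(120°)/H(120°) eclipsed 2.3; iPr(240°)/NH2(240°) eclipsed 3.2 → 7.3 kcal/mol.
B (eclipsed): H(0°)/H(0°) eclipsed 1.1; tBu(120°)/NH2(120°) eclipsed 3.6; iPr(240°)/Et(240°) eclipsed 3.9 → 8.6 kcal/mol.
C (eclipsed): H(0°)/NH2(0°) eclipsed 1.6; tBu(120°)/Et(120°) eclipsed 4.3; iPr(240°)/H(240°) eclipsed 1.8 → 7.7 kcal/mol.
A has the lowest total (7.3 kcal/mol).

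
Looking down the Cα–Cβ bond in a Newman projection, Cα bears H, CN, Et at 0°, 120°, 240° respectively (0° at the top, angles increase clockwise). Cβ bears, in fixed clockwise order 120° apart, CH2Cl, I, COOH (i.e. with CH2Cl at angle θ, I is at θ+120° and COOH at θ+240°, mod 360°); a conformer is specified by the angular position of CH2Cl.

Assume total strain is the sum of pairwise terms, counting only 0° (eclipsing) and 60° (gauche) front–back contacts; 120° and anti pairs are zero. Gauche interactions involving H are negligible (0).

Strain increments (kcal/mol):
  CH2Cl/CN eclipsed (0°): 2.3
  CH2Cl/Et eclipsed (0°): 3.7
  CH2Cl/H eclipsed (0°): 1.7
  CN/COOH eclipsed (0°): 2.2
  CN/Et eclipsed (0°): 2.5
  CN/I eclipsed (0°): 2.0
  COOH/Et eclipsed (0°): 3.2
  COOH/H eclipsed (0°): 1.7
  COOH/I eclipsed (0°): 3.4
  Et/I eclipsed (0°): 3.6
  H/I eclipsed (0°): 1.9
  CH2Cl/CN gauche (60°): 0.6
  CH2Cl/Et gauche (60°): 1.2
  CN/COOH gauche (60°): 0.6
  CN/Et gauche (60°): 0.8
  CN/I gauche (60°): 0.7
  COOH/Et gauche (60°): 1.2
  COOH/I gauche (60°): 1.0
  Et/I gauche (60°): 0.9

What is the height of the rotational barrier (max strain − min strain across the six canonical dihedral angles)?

CH2Cl at 0° is eclipsed. H at 0° is eclipsed with CH2Cl at 0° (1.7); CN at 120° is eclipsed with I at 120° (2.0); Et at 240° is eclipsed with COOH at 240° (3.2). Total 6.9 kcal/mol.
CH2Cl at 60° is staggered. CN at 120° is gauche with CH2Cl at 60° (0.6); CN at 120° is gauche with I at 180° (0.7); Et at 240° is gauche with I at 180° (0.9); Et at 240° is gauche with COOH at 300° (1.2). Total 3.4 kcal/mol.
CH2Cl at 120° is eclipsed. H at 0° is eclipsed with COOH at 0° (1.7); CN at 120° is eclipsed with CH2Cl at 120° (2.3); Et at 240° is eclipsed with I at 240° (3.6). Total 7.6 kcal/mol.
CH2Cl at 180° is staggered. CN at 120° is gauche with CH2Cl at 180° (0.6); CN at 120° is gauche with COOH at 60° (0.6); Et at 240° is gauche with CH2Cl at 180° (1.2); Et at 240° is gauche with I at 300° (0.9). Total 3.3 kcal/mol.
CH2Cl at 240° is eclipsed. H at 0° is eclipsed with I at 0° (1.9); CN at 120° is eclipsed with COOH at 120° (2.2); Et at 240° is eclipsed with CH2Cl at 240° (3.7). Total 7.8 kcal/mol.
CH2Cl at 300° is staggered. CN at 120° is gauche with I at 60° (0.7); CN at 120° is gauche with COOH at 180° (0.6); Et at 240° is gauche with CH2Cl at 300° (1.2); Et at 240° is gauche with COOH at 180° (1.2). Total 3.7 kcal/mol.
Max at 240° (7.8 kcal/mol), min at 180° (3.3 kcal/mol); barrier = 4.5 kcal/mol.

4.5 kcal/mol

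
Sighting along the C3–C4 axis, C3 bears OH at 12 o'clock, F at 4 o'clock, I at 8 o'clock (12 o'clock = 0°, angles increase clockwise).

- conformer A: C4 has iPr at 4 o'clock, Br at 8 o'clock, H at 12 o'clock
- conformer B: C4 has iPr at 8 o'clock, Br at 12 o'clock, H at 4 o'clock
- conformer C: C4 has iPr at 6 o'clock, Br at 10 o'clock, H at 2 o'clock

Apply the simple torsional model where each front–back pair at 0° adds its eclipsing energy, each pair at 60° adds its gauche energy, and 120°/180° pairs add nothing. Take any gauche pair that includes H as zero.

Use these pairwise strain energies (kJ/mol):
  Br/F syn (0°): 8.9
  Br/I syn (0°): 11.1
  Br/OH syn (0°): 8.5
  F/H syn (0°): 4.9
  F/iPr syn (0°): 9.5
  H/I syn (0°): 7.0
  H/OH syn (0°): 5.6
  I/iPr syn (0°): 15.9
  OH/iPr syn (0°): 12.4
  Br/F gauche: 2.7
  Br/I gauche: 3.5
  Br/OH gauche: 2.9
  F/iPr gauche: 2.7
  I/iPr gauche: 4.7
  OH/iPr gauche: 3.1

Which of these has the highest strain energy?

B

A (eclipsed): OH–H eclipsed, F–iPr eclipsed, I–Br eclipsed; 5.6 + 9.5 + 11.1 = 26.2 kJ/mol.
B (eclipsed): OH–Br eclipsed, F–H eclipsed, I–iPr eclipsed; 8.5 + 4.9 + 15.9 = 29.3 kJ/mol.
C (staggered): OH–Br gauche, F–iPr gauche, I–iPr gauche, I–Br gauche; 2.9 + 2.7 + 4.7 + 3.5 = 13.8 kJ/mol.
B has the highest total (29.3 kJ/mol).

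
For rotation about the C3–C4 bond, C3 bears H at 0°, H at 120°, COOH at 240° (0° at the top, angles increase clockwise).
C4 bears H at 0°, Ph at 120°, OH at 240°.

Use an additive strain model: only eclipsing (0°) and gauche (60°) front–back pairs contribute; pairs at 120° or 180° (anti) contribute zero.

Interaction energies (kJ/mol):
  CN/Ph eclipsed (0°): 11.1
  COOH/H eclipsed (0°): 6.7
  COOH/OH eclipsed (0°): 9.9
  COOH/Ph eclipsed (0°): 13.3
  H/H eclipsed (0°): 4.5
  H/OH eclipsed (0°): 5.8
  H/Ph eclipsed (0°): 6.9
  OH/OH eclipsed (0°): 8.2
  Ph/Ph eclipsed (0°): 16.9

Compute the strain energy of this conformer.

This conformer (eclipsed): H(0°)/H(0°) eclipsed 4.5; H(120°)/Ph(120°) eclipsed 6.9; COOH(240°)/OH(240°) eclipsed 9.9 → 21.3 kJ/mol.

21.3 kJ/mol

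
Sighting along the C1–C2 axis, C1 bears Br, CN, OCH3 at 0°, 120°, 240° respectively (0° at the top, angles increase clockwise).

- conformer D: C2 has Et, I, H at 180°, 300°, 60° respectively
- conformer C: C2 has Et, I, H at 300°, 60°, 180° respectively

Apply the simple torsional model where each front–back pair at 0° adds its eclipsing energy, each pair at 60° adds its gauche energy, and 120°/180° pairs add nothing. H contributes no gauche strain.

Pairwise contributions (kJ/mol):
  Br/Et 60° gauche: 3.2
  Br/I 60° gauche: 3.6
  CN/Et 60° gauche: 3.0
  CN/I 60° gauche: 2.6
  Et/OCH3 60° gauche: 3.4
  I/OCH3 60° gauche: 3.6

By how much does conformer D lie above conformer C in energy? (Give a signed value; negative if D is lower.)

D (staggered): Br–I gauche, CN–Et gauche, OCH3–Et gauche, OCH3–I gauche; 3.6 + 3.0 + 3.4 + 3.6 = 13.6 kJ/mol.
C (staggered): Br–Et gauche, Br–I gauche, CN–I gauche, OCH3–Et gauche; 3.2 + 3.6 + 2.6 + 3.4 = 12.8 kJ/mol.
E(D) − E(C) = 13.6 − 12.8 = +0.8 kJ/mol.

+0.8 kJ/mol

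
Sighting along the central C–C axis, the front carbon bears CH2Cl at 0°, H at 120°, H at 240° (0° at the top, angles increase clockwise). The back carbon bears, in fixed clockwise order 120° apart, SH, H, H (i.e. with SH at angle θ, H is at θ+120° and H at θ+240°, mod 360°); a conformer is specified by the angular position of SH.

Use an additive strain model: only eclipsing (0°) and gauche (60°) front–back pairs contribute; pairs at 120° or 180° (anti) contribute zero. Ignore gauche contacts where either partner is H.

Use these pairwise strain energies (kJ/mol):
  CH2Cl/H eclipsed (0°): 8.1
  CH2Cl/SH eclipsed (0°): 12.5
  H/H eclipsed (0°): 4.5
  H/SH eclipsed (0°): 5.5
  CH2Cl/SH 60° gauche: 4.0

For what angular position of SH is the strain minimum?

180°

SH at 0° (eclipsed): CH2Cl–SH eclipsed, H–H eclipsed, H–H eclipsed; 12.5 + 4.5 + 4.5 = 21.5 kJ/mol.
SH at 60° (staggered): CH2Cl–SH gauche; 4.0 = 4.0 kJ/mol.
SH at 120° (eclipsed): CH2Cl–H eclipsed, H–SH eclipsed, H–H eclipsed; 8.1 + 5.5 + 4.5 = 18.1 kJ/mol.
SH at 180° (staggered): no non-H gauche contacts → 0.0 kJ/mol.
SH at 240° (eclipsed): CH2Cl–H eclipsed, H–H eclipsed, H–SH eclipsed; 8.1 + 4.5 + 5.5 = 18.1 kJ/mol.
SH at 300° (staggered): CH2Cl–SH gauche; 4.0 = 4.0 kJ/mol.
The minimum (0.0 kJ/mol) occurs with SH at 180°.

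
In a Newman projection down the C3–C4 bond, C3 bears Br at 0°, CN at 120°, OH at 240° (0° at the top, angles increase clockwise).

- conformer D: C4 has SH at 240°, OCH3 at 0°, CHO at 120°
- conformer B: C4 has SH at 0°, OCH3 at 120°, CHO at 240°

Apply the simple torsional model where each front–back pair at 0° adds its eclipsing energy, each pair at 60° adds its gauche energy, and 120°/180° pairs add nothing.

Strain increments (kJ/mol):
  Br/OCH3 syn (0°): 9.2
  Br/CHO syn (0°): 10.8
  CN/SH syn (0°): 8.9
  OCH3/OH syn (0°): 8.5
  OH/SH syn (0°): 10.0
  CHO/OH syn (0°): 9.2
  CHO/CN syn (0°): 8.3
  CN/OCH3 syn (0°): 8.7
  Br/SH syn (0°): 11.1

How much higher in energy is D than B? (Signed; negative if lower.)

-1.5 kJ/mol

D (eclipsed): Br–OCH3 eclipsed, CN–CHO eclipsed, OH–SH eclipsed; 9.2 + 8.3 + 10.0 = 27.5 kJ/mol.
B (eclipsed): Br–SH eclipsed, CN–OCH3 eclipsed, OH–CHO eclipsed; 11.1 + 8.7 + 9.2 = 29.0 kJ/mol.
E(D) − E(B) = 27.5 − 29.0 = -1.5 kJ/mol.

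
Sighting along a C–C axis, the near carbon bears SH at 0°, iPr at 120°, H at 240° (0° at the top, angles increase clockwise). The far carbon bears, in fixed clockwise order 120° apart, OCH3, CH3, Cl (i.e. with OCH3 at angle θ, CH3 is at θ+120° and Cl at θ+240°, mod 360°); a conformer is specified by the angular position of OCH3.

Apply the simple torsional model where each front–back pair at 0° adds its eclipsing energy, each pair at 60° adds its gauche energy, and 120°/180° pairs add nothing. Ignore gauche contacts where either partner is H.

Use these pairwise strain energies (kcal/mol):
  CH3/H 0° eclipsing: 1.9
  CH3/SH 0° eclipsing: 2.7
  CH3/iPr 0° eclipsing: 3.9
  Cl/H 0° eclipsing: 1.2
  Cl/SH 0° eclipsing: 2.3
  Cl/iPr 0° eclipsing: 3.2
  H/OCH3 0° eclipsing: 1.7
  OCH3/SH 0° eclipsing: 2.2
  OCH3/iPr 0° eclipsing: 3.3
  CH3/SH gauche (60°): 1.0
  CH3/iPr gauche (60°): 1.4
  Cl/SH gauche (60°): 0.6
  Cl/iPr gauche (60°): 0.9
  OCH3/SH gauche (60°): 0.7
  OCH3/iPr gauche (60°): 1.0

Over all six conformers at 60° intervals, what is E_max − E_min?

OCH3 at 0° (eclipsed): SH–OCH3 eclipsed, iPr–CH3 eclipsed, H–Cl eclipsed; 2.2 + 3.9 + 1.2 = 7.3 kcal/mol.
OCH3 at 60° (staggered): SH–OCH3 gauche, SH–Cl gauche, iPr–OCH3 gauche, iPr–CH3 gauche; 0.7 + 0.6 + 1.0 + 1.4 = 3.7 kcal/mol.
OCH3 at 120° (eclipsed): SH–Cl eclipsed, iPr–OCH3 eclipsed, H–CH3 eclipsed; 2.3 + 3.3 + 1.9 = 7.5 kcal/mol.
OCH3 at 180° (staggered): SH–CH3 gauche, SH–Cl gauche, iPr–OCH3 gauche, iPr–Cl gauche; 1.0 + 0.6 + 1.0 + 0.9 = 3.5 kcal/mol.
OCH3 at 240° (eclipsed): SH–CH3 eclipsed, iPr–Cl eclipsed, H–OCH3 eclipsed; 2.7 + 3.2 + 1.7 = 7.6 kcal/mol.
OCH3 at 300° (staggered): SH–OCH3 gauche, SH–CH3 gauche, iPr–CH3 gauche, iPr–Cl gauche; 0.7 + 1.0 + 1.4 + 0.9 = 4.0 kcal/mol.
Max at 240° (7.6 kcal/mol), min at 180° (3.5 kcal/mol); barrier = 4.1 kcal/mol.

4.1 kcal/mol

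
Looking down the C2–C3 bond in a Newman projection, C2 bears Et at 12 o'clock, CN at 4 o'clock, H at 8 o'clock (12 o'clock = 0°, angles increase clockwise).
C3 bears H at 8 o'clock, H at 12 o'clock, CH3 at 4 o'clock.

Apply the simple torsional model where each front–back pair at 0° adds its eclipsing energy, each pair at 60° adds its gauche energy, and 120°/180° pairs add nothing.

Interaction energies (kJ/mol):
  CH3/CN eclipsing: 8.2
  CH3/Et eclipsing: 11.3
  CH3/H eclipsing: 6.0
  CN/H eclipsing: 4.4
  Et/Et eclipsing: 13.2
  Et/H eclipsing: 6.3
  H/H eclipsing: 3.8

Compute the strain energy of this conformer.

18.3 kJ/mol

This conformer (eclipsed): Et(0°)/H(0°) eclipsed 6.3; CN(120°)/CH3(120°) eclipsed 8.2; H(240°)/H(240°) eclipsed 3.8 → 18.3 kJ/mol.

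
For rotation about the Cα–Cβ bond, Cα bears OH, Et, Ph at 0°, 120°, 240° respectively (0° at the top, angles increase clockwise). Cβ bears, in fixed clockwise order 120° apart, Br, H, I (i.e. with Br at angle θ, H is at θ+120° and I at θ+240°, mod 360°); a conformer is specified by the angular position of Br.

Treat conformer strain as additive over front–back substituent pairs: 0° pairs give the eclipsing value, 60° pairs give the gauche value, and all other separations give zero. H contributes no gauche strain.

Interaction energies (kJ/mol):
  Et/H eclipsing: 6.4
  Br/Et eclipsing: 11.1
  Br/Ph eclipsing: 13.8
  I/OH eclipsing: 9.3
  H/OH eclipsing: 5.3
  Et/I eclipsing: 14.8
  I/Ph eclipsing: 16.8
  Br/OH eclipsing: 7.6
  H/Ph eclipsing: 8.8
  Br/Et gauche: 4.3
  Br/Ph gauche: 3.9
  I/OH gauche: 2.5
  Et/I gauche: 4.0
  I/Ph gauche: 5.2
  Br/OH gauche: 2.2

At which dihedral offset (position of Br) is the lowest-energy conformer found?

60°

Br at 0° (eclipsed): OH–Br eclipsed, Et–H eclipsed, Ph–I eclipsed; 7.6 + 6.4 + 16.8 = 30.8 kJ/mol.
Br at 60° (staggered): OH–Br gauche, OH–I gauche, Et–Br gauche, Ph–I gauche; 2.2 + 2.5 + 4.3 + 5.2 = 14.2 kJ/mol.
Br at 120° (eclipsed): OH–I eclipsed, Et–Br eclipsed, Ph–H eclipsed; 9.3 + 11.1 + 8.8 = 29.2 kJ/mol.
Br at 180° (staggered): OH–I gauche, Et–Br gauche, Et–I gauche, Ph–Br gauche; 2.5 + 4.3 + 4.0 + 3.9 = 14.7 kJ/mol.
Br at 240° (eclipsed): OH–H eclipsed, Et–I eclipsed, Ph–Br eclipsed; 5.3 + 14.8 + 13.8 = 33.9 kJ/mol.
Br at 300° (staggered): OH–Br gauche, Et–I gauche, Ph–Br gauche, Ph–I gauche; 2.2 + 4.0 + 3.9 + 5.2 = 15.3 kJ/mol.
The minimum (14.2 kJ/mol) occurs with Br at 60°.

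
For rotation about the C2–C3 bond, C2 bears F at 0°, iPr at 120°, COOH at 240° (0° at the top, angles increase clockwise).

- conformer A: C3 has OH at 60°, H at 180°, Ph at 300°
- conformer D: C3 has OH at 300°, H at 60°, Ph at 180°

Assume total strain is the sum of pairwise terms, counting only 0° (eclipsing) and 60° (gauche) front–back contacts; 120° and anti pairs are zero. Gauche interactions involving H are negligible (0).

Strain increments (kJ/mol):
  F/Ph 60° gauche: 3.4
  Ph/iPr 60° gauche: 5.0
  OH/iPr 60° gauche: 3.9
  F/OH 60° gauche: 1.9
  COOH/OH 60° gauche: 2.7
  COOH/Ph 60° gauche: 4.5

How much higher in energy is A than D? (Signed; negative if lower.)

-0.4 kJ/mol

A (staggered): F(0°)/OH(60°) gauche 1.9; F(0°)/Ph(300°) gauche 3.4; iPr(120°)/OH(60°) gauche 3.9; COOH(240°)/Ph(300°) gauche 4.5 → 13.7 kJ/mol.
D (staggered): F(0°)/OH(300°) gauche 1.9; iPr(120°)/Ph(180°) gauche 5.0; COOH(240°)/OH(300°) gauche 2.7; COOH(240°)/Ph(180°) gauche 4.5 → 14.1 kJ/mol.
E(A) − E(D) = 13.7 − 14.1 = -0.4 kJ/mol.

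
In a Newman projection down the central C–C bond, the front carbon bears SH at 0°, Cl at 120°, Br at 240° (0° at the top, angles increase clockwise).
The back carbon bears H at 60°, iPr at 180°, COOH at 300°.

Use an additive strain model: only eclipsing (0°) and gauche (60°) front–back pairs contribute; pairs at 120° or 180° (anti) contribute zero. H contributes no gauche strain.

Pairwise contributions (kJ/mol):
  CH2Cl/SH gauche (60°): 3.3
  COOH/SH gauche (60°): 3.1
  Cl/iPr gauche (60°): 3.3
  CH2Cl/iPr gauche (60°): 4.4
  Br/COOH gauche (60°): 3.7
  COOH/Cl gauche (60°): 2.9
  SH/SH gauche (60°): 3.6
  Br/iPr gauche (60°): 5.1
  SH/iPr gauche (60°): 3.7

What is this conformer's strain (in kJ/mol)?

This conformer (staggered): SH(0°)/COOH(300°) gauche 3.1; Cl(120°)/iPr(180°) gauche 3.3; Br(240°)/iPr(180°) gauche 5.1; Br(240°)/COOH(300°) gauche 3.7 → 15.2 kJ/mol.

15.2 kJ/mol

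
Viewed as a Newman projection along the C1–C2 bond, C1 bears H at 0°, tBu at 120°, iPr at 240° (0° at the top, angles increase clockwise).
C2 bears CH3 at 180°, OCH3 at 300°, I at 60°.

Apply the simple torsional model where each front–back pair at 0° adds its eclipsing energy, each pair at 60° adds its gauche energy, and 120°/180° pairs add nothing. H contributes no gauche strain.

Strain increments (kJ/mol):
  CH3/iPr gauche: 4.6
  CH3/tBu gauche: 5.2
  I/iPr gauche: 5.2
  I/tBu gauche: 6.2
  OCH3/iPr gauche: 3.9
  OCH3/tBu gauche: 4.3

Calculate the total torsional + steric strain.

This conformer is staggered. tBu at 120° is gauche with CH3 at 180° (5.2); tBu at 120° is gauche with I at 60° (6.2); iPr at 240° is gauche with CH3 at 180° (4.6); iPr at 240° is gauche with OCH3 at 300° (3.9). Total 19.9 kJ/mol.

19.9 kJ/mol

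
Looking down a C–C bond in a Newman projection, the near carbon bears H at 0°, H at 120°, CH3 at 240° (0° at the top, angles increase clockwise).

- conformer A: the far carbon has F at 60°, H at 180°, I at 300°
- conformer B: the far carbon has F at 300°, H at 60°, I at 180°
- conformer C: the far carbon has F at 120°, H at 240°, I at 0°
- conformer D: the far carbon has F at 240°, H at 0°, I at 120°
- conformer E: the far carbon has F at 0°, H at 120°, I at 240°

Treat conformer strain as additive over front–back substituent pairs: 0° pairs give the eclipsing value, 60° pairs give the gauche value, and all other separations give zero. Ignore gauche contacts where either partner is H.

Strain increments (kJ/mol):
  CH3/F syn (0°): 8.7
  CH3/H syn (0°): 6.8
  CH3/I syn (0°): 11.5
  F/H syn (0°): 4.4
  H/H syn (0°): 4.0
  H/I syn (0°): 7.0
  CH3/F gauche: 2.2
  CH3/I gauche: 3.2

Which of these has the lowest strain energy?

A (staggered): CH3(240°)/I(300°) gauche 3.2 → 3.2 kJ/mol.
B (staggered): CH3(240°)/F(300°) gauche 2.2; CH3(240°)/I(180°) gauche 3.2 → 5.4 kJ/mol.
C (eclipsed): H(0°)/I(0°) eclipsed 7.0; H(120°)/F(120°) eclipsed 4.4; CH3(240°)/H(240°) eclipsed 6.8 → 18.2 kJ/mol.
D (eclipsed): H(0°)/H(0°) eclipsed 4.0; H(120°)/I(120°) eclipsed 7.0; CH3(240°)/F(240°) eclipsed 8.7 → 19.7 kJ/mol.
E (eclipsed): H(0°)/F(0°) eclipsed 4.4; H(120°)/H(120°) eclipsed 4.0; CH3(240°)/I(240°) eclipsed 11.5 → 19.9 kJ/mol.
A has the lowest total (3.2 kJ/mol).

A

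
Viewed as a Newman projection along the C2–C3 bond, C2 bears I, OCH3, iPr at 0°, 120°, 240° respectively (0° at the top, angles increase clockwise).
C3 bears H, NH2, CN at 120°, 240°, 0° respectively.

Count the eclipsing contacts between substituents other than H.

2

Non-H eclipsing pairs: I(0°)/CN(0°); iPr(240°)/NH2(240°) — 2 interactions.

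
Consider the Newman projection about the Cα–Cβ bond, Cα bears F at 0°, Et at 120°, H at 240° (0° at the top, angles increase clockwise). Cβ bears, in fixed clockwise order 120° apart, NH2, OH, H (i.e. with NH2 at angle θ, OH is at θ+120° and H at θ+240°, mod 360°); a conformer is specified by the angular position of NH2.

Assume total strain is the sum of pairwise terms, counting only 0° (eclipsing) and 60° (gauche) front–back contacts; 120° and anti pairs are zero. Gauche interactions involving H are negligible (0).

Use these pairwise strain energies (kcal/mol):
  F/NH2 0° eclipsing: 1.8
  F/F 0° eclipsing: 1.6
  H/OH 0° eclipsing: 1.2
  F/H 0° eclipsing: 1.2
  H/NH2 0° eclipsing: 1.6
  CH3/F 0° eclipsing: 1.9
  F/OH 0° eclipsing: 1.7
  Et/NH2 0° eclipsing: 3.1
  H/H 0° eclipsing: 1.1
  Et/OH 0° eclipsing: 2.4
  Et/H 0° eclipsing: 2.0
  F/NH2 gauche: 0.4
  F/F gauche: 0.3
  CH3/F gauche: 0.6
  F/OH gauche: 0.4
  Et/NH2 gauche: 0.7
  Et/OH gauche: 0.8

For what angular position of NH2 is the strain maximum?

NH2 at 0° (eclipsed): F(0°)/NH2(0°) eclipsed 1.8; Et(120°)/OH(120°) eclipsed 2.4; H(240°)/H(240°) eclipsed 1.1 → 5.3 kcal/mol.
NH2 at 60° (staggered): F(0°)/NH2(60°) gauche 0.4; Et(120°)/NH2(60°) gauche 0.7; Et(120°)/OH(180°) gauche 0.8 → 1.9 kcal/mol.
NH2 at 120° (eclipsed): F(0°)/H(0°) eclipsed 1.2; Et(120°)/NH2(120°) eclipsed 3.1; H(240°)/OH(240°) eclipsed 1.2 → 5.5 kcal/mol.
NH2 at 180° (staggered): F(0°)/OH(300°) gauche 0.4; Et(120°)/NH2(180°) gauche 0.7 → 1.1 kcal/mol.
NH2 at 240° (eclipsed): F(0°)/OH(0°) eclipsed 1.7; Et(120°)/H(120°) eclipsed 2.0; H(240°)/NH2(240°) eclipsed 1.6 → 5.3 kcal/mol.
NH2 at 300° (staggered): F(0°)/NH2(300°) gauche 0.4; F(0°)/OH(60°) gauche 0.4; Et(120°)/OH(60°) gauche 0.8 → 1.6 kcal/mol.
The maximum (5.5 kcal/mol) occurs with NH2 at 120°.

120°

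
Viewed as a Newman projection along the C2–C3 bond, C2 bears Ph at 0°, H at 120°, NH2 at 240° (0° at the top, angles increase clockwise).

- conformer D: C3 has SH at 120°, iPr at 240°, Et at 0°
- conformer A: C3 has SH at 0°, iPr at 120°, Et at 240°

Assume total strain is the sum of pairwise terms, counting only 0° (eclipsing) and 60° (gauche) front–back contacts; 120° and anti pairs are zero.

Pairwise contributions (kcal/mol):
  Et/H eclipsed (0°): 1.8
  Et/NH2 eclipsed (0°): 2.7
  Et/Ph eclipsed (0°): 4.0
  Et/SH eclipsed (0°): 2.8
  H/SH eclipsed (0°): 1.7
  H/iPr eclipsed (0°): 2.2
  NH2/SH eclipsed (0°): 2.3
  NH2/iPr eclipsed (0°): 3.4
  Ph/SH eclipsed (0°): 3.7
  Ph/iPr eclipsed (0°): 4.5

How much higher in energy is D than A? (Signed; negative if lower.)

+0.5 kcal/mol

D (eclipsed): Ph(0°)/Et(0°) eclipsed 4.0; H(120°)/SH(120°) eclipsed 1.7; NH2(240°)/iPr(240°) eclipsed 3.4 → 9.1 kcal/mol.
A (eclipsed): Ph(0°)/SH(0°) eclipsed 3.7; H(120°)/iPr(120°) eclipsed 2.2; NH2(240°)/Et(240°) eclipsed 2.7 → 8.6 kcal/mol.
E(D) − E(A) = 9.1 − 8.6 = +0.5 kcal/mol.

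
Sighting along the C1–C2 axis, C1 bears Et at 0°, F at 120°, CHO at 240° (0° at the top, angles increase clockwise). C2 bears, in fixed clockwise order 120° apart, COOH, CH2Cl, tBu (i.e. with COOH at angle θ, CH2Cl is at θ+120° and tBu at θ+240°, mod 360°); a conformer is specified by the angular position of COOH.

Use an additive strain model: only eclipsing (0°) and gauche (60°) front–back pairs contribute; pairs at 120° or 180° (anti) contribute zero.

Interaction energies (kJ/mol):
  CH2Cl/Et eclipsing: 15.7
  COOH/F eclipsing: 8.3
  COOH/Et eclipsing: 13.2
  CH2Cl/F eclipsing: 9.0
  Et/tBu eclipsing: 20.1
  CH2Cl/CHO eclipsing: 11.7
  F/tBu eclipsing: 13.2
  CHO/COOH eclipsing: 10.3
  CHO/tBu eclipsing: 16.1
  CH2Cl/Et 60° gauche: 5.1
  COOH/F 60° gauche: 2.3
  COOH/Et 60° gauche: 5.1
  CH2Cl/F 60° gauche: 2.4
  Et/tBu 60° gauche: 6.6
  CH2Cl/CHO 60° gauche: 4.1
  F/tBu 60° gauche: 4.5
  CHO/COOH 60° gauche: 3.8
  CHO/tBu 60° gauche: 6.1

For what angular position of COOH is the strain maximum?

120°

COOH at 0° (eclipsed): Et(0°)/COOH(0°) eclipsed 13.2; F(120°)/CH2Cl(120°) eclipsed 9.0; CHO(240°)/tBu(240°) eclipsed 16.1 → 38.3 kJ/mol.
COOH at 60° (staggered): Et(0°)/COOH(60°) gauche 5.1; Et(0°)/tBu(300°) gauche 6.6; F(120°)/COOH(60°) gauche 2.3; F(120°)/CH2Cl(180°) gauche 2.4; CHO(240°)/CH2Cl(180°) gauche 4.1; CHO(240°)/tBu(300°) gauche 6.1 → 26.6 kJ/mol.
COOH at 120° (eclipsed): Et(0°)/tBu(0°) eclipsed 20.1; F(120°)/COOH(120°) eclipsed 8.3; CHO(240°)/CH2Cl(240°) eclipsed 11.7 → 40.1 kJ/mol.
COOH at 180° (staggered): Et(0°)/CH2Cl(300°) gauche 5.1; Et(0°)/tBu(60°) gauche 6.6; F(120°)/COOH(180°) gauche 2.3; F(120°)/tBu(60°) gauche 4.5; CHO(240°)/COOH(180°) gauche 3.8; CHO(240°)/CH2Cl(300°) gauche 4.1 → 26.4 kJ/mol.
COOH at 240° (eclipsed): Et(0°)/CH2Cl(0°) eclipsed 15.7; F(120°)/tBu(120°) eclipsed 13.2; CHO(240°)/COOH(240°) eclipsed 10.3 → 39.2 kJ/mol.
COOH at 300° (staggered): Et(0°)/COOH(300°) gauche 5.1; Et(0°)/CH2Cl(60°) gauche 5.1; F(120°)/CH2Cl(60°) gauche 2.4; F(120°)/tBu(180°) gauche 4.5; CHO(240°)/COOH(300°) gauche 3.8; CHO(240°)/tBu(180°) gauche 6.1 → 27.0 kJ/mol.
The maximum (40.1 kJ/mol) occurs with COOH at 120°.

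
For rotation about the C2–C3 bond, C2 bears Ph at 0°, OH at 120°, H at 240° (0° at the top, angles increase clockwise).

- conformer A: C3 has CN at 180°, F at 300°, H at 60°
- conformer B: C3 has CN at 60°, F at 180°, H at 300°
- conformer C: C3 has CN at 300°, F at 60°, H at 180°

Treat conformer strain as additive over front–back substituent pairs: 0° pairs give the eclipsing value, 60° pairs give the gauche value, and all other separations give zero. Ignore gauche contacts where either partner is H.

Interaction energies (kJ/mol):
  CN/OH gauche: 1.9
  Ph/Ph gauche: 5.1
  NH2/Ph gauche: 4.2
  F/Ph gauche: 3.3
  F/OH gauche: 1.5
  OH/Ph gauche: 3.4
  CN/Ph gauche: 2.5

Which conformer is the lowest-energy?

A

A is staggered. Ph at 0° is gauche with F at 300° (3.3); OH at 120° is gauche with CN at 180° (1.9). Total 5.2 kJ/mol.
B is staggered. Ph at 0° is gauche with CN at 60° (2.5); OH at 120° is gauche with CN at 60° (1.9); OH at 120° is gauche with F at 180° (1.5). Total 5.9 kJ/mol.
C is staggered. Ph at 0° is gauche with CN at 300° (2.5); Ph at 0° is gauche with F at 60° (3.3); OH at 120° is gauche with F at 60° (1.5). Total 7.3 kJ/mol.
A has the lowest total (5.2 kJ/mol).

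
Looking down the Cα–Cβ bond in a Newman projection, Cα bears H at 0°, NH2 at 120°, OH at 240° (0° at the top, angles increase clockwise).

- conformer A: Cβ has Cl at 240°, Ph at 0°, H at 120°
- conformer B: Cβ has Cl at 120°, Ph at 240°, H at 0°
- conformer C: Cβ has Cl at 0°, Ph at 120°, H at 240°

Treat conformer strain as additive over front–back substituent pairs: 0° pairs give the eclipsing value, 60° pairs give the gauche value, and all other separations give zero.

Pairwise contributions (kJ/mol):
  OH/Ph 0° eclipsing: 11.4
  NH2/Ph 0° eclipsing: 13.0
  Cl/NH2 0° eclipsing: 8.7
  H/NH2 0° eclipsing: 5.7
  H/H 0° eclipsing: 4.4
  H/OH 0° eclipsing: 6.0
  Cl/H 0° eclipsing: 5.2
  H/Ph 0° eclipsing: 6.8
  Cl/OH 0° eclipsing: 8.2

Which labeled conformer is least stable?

B

A is eclipsed. H at 0° is eclipsed with Ph at 0° (6.8); NH2 at 120° is eclipsed with H at 120° (5.7); OH at 240° is eclipsed with Cl at 240° (8.2). Total 20.7 kJ/mol.
B is eclipsed. H at 0° is eclipsed with H at 0° (4.4); NH2 at 120° is eclipsed with Cl at 120° (8.7); OH at 240° is eclipsed with Ph at 240° (11.4). Total 24.5 kJ/mol.
C is eclipsed. H at 0° is eclipsed with Cl at 0° (5.2); NH2 at 120° is eclipsed with Ph at 120° (13.0); OH at 240° is eclipsed with H at 240° (6.0). Total 24.2 kJ/mol.
B has the highest total (24.5 kJ/mol).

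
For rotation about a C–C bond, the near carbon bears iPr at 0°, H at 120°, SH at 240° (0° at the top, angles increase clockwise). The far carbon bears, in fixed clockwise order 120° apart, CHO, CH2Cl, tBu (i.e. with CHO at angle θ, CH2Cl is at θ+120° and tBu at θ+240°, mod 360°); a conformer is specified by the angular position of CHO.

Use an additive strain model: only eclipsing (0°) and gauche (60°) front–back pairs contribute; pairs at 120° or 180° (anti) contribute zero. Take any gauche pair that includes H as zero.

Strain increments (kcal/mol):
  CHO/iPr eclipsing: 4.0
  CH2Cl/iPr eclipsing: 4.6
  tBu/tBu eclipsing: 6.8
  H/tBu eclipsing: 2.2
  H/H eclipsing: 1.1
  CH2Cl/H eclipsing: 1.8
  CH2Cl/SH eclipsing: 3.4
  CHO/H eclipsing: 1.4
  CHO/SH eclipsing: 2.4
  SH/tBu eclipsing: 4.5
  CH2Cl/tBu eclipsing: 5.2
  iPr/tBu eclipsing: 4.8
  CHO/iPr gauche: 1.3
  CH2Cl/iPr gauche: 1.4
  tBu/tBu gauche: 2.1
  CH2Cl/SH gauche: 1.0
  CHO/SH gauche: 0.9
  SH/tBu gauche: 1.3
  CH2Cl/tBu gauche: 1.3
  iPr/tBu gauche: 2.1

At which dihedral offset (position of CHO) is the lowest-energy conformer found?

CHO at 0° (eclipsed): iPr(0°)/CHO(0°) eclipsed 4.0; H(120°)/CH2Cl(120°) eclipsed 1.8; SH(240°)/tBu(240°) eclipsed 4.5 → 10.3 kcal/mol.
CHO at 60° (staggered): iPr(0°)/CHO(60°) gauche 1.3; iPr(0°)/tBu(300°) gauche 2.1; SH(240°)/CH2Cl(180°) gauche 1.0; SH(240°)/tBu(300°) gauche 1.3 → 5.7 kcal/mol.
CHO at 120° (eclipsed): iPr(0°)/tBu(0°) eclipsed 4.8; H(120°)/CHO(120°) eclipsed 1.4; SH(240°)/CH2Cl(240°) eclipsed 3.4 → 9.6 kcal/mol.
CHO at 180° (staggered): iPr(0°)/CH2Cl(300°) gauche 1.4; iPr(0°)/tBu(60°) gauche 2.1; SH(240°)/CHO(180°) gauche 0.9; SH(240°)/CH2Cl(300°) gauche 1.0 → 5.4 kcal/mol.
CHO at 240° (eclipsed): iPr(0°)/CH2Cl(0°) eclipsed 4.6; H(120°)/tBu(120°) eclipsed 2.2; SH(240°)/CHO(240°) eclipsed 2.4 → 9.2 kcal/mol.
CHO at 300° (staggered): iPr(0°)/CHO(300°) gauche 1.3; iPr(0°)/CH2Cl(60°) gauche 1.4; SH(240°)/CHO(300°) gauche 0.9; SH(240°)/tBu(180°) gauche 1.3 → 4.9 kcal/mol.
The minimum (4.9 kcal/mol) occurs with CHO at 300°.

300°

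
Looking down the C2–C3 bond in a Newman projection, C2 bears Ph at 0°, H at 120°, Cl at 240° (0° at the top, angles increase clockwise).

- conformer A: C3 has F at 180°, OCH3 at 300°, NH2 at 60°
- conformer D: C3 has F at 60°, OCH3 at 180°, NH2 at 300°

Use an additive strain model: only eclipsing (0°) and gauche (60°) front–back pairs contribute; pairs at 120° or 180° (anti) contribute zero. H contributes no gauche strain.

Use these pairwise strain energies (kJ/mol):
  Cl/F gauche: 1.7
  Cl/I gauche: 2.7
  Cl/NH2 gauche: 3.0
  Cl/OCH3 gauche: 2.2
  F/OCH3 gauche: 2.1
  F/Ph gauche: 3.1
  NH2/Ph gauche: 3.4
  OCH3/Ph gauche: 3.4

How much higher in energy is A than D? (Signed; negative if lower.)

A (staggered): Ph–OCH3 gauche, Ph–NH2 gauche, Cl–F gauche, Cl–OCH3 gauche; 3.4 + 3.4 + 1.7 + 2.2 = 10.7 kJ/mol.
D (staggered): Ph–F gauche, Ph–NH2 gauche, Cl–OCH3 gauche, Cl–NH2 gauche; 3.1 + 3.4 + 2.2 + 3.0 = 11.7 kJ/mol.
E(A) − E(D) = 10.7 − 11.7 = -1.0 kJ/mol.

-1.0 kJ/mol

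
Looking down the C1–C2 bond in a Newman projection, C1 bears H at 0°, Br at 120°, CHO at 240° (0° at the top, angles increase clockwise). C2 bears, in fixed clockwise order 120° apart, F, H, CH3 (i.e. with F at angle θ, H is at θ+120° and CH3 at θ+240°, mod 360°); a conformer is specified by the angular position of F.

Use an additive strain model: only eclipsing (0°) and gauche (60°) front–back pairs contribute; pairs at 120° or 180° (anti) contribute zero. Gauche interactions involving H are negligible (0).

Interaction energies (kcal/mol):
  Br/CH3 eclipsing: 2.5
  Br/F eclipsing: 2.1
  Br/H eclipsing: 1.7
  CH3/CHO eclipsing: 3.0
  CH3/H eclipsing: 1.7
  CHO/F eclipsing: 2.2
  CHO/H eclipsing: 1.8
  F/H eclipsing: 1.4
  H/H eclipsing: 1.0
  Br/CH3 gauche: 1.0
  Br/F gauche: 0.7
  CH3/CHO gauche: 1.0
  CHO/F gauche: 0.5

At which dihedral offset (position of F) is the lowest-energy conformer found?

60°

F at 0° (eclipsed): H(0°)/F(0°) eclipsed 1.4; Br(120°)/H(120°) eclipsed 1.7; CHO(240°)/CH3(240°) eclipsed 3.0 → 6.1 kcal/mol.
F at 60° (staggered): Br(120°)/F(60°) gauche 0.7; CHO(240°)/CH3(300°) gauche 1.0 → 1.7 kcal/mol.
F at 120° (eclipsed): H(0°)/CH3(0°) eclipsed 1.7; Br(120°)/F(120°) eclipsed 2.1; CHO(240°)/H(240°) eclipsed 1.8 → 5.6 kcal/mol.
F at 180° (staggered): Br(120°)/F(180°) gauche 0.7; Br(120°)/CH3(60°) gauche 1.0; CHO(240°)/F(180°) gauche 0.5 → 2.2 kcal/mol.
F at 240° (eclipsed): H(0°)/H(0°) eclipsed 1.0; Br(120°)/CH3(120°) eclipsed 2.5; CHO(240°)/F(240°) eclipsed 2.2 → 5.7 kcal/mol.
F at 300° (staggered): Br(120°)/CH3(180°) gauche 1.0; CHO(240°)/F(300°) gauche 0.5; CHO(240°)/CH3(180°) gauche 1.0 → 2.5 kcal/mol.
The minimum (1.7 kcal/mol) occurs with F at 60°.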